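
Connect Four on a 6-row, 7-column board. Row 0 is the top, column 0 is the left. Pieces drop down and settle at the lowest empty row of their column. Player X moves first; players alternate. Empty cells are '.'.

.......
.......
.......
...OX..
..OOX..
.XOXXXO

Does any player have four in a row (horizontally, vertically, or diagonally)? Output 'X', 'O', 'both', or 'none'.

none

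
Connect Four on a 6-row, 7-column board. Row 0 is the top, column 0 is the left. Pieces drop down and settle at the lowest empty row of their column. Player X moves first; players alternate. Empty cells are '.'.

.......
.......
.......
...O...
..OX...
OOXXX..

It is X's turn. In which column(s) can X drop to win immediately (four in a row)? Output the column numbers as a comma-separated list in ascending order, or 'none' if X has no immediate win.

Answer: 5

Derivation:
col 0: drop X → no win
col 1: drop X → no win
col 2: drop X → no win
col 3: drop X → no win
col 4: drop X → no win
col 5: drop X → WIN!
col 6: drop X → no win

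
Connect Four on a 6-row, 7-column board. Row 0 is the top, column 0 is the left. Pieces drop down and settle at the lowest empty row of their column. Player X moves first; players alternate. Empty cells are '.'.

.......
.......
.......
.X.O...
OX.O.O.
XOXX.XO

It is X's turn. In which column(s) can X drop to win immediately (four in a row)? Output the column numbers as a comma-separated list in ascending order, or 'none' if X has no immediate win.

col 0: drop X → no win
col 1: drop X → no win
col 2: drop X → no win
col 3: drop X → no win
col 4: drop X → WIN!
col 5: drop X → no win
col 6: drop X → no win

Answer: 4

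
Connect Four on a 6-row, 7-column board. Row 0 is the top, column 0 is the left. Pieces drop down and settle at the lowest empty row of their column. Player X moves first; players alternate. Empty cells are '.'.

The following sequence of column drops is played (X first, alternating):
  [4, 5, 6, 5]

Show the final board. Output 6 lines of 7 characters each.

Answer: .......
.......
.......
.......
.....O.
....XOX

Derivation:
Move 1: X drops in col 4, lands at row 5
Move 2: O drops in col 5, lands at row 5
Move 3: X drops in col 6, lands at row 5
Move 4: O drops in col 5, lands at row 4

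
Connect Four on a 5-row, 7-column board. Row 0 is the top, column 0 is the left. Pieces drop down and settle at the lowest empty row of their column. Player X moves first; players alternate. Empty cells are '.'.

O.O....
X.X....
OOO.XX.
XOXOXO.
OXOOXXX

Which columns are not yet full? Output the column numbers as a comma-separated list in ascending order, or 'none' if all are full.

Answer: 1,3,4,5,6

Derivation:
col 0: top cell = 'O' → FULL
col 1: top cell = '.' → open
col 2: top cell = 'O' → FULL
col 3: top cell = '.' → open
col 4: top cell = '.' → open
col 5: top cell = '.' → open
col 6: top cell = '.' → open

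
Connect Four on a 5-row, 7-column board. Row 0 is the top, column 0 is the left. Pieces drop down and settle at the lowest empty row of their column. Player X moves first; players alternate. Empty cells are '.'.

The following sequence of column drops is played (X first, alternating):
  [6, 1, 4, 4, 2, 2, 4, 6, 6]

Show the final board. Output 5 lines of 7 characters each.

Move 1: X drops in col 6, lands at row 4
Move 2: O drops in col 1, lands at row 4
Move 3: X drops in col 4, lands at row 4
Move 4: O drops in col 4, lands at row 3
Move 5: X drops in col 2, lands at row 4
Move 6: O drops in col 2, lands at row 3
Move 7: X drops in col 4, lands at row 2
Move 8: O drops in col 6, lands at row 3
Move 9: X drops in col 6, lands at row 2

Answer: .......
.......
....X.X
..O.O.O
.OX.X.X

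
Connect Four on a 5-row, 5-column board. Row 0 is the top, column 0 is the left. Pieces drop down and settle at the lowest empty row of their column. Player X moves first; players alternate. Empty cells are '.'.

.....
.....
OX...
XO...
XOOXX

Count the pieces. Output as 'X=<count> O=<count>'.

X=5 O=4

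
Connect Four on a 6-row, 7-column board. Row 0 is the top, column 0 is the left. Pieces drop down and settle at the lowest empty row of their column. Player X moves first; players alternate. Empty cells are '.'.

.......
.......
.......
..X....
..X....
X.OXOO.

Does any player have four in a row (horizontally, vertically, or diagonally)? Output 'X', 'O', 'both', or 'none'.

none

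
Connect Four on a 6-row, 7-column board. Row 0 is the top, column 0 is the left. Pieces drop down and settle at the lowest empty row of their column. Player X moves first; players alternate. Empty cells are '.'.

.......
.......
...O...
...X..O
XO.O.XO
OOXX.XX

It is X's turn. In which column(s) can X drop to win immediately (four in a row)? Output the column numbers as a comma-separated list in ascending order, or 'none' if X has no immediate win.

col 0: drop X → no win
col 1: drop X → no win
col 2: drop X → no win
col 3: drop X → no win
col 4: drop X → WIN!
col 5: drop X → no win
col 6: drop X → no win

Answer: 4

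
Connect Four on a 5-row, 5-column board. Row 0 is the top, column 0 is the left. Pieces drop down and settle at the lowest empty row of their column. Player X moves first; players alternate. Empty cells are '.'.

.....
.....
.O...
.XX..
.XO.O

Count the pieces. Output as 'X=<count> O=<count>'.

X=3 O=3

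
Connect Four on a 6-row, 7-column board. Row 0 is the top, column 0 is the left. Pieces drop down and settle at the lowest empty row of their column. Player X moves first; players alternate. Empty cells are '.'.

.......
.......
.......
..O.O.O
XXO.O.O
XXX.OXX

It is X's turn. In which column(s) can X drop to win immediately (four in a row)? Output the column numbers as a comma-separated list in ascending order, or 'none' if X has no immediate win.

col 0: drop X → no win
col 1: drop X → no win
col 2: drop X → no win
col 3: drop X → WIN!
col 4: drop X → no win
col 5: drop X → no win
col 6: drop X → no win

Answer: 3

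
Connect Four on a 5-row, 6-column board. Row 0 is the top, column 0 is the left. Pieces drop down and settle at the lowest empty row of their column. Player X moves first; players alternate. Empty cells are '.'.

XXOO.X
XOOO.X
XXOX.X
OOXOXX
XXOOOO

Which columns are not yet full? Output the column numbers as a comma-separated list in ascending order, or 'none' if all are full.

Answer: 4

Derivation:
col 0: top cell = 'X' → FULL
col 1: top cell = 'X' → FULL
col 2: top cell = 'O' → FULL
col 3: top cell = 'O' → FULL
col 4: top cell = '.' → open
col 5: top cell = 'X' → FULL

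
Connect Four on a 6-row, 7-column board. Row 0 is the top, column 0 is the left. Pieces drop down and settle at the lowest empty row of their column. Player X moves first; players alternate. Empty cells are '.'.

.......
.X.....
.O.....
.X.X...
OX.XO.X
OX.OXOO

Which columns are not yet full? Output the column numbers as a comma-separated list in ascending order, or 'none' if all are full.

Answer: 0,1,2,3,4,5,6

Derivation:
col 0: top cell = '.' → open
col 1: top cell = '.' → open
col 2: top cell = '.' → open
col 3: top cell = '.' → open
col 4: top cell = '.' → open
col 5: top cell = '.' → open
col 6: top cell = '.' → open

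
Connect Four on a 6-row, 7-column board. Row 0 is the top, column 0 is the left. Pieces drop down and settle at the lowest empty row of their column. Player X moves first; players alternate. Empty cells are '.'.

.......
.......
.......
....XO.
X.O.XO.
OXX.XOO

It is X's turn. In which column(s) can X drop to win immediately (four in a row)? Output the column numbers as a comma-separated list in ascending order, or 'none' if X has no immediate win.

col 0: drop X → no win
col 1: drop X → no win
col 2: drop X → no win
col 3: drop X → WIN!
col 4: drop X → WIN!
col 5: drop X → no win
col 6: drop X → no win

Answer: 3,4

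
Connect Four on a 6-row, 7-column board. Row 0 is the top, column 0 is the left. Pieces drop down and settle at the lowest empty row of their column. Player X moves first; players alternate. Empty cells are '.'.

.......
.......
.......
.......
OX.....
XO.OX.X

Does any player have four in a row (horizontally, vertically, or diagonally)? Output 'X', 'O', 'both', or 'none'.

none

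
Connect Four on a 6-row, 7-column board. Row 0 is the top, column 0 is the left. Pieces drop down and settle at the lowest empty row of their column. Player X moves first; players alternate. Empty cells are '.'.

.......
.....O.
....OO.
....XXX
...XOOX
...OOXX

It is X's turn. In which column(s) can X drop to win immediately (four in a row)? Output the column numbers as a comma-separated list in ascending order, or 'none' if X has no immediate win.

col 0: drop X → no win
col 1: drop X → no win
col 2: drop X → no win
col 3: drop X → WIN!
col 4: drop X → no win
col 5: drop X → no win
col 6: drop X → WIN!

Answer: 3,6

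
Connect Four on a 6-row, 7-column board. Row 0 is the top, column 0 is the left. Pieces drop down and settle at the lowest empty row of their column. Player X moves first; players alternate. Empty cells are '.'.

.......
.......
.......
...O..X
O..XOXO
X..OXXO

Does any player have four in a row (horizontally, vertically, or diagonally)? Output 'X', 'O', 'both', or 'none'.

none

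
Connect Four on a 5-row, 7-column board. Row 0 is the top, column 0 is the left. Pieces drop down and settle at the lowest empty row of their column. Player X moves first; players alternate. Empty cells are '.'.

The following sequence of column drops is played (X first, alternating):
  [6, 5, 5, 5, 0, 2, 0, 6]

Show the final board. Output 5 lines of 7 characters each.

Answer: .......
.......
.....O.
X....XO
X.O..OX

Derivation:
Move 1: X drops in col 6, lands at row 4
Move 2: O drops in col 5, lands at row 4
Move 3: X drops in col 5, lands at row 3
Move 4: O drops in col 5, lands at row 2
Move 5: X drops in col 0, lands at row 4
Move 6: O drops in col 2, lands at row 4
Move 7: X drops in col 0, lands at row 3
Move 8: O drops in col 6, lands at row 3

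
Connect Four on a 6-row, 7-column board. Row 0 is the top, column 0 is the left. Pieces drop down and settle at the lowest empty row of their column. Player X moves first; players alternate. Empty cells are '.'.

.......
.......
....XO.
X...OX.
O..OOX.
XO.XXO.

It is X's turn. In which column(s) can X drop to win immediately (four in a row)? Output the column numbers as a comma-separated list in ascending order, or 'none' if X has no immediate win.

col 0: drop X → no win
col 1: drop X → no win
col 2: drop X → no win
col 3: drop X → no win
col 4: drop X → no win
col 5: drop X → no win
col 6: drop X → no win

Answer: none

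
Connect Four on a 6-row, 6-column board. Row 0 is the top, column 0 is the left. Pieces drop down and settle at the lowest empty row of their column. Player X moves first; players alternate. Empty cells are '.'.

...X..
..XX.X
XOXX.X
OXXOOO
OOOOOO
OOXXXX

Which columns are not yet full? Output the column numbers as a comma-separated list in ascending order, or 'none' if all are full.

Answer: 0,1,2,4,5

Derivation:
col 0: top cell = '.' → open
col 1: top cell = '.' → open
col 2: top cell = '.' → open
col 3: top cell = 'X' → FULL
col 4: top cell = '.' → open
col 5: top cell = '.' → open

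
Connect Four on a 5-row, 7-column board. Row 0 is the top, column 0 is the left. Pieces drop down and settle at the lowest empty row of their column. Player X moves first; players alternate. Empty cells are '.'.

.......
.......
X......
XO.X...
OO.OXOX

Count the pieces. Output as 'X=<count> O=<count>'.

X=5 O=5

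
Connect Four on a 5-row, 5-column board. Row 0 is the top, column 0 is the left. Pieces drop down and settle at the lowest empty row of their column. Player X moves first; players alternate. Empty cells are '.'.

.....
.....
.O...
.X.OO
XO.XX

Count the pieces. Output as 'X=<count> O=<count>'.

X=4 O=4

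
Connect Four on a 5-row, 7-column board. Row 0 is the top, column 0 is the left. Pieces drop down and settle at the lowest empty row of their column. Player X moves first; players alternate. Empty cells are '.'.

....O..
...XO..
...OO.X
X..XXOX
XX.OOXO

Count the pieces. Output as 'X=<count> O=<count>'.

X=9 O=8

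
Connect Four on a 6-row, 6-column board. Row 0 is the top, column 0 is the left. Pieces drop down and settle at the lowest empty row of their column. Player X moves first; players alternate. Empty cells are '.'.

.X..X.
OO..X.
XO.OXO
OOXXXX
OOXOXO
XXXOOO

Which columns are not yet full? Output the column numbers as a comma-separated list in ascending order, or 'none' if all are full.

col 0: top cell = '.' → open
col 1: top cell = 'X' → FULL
col 2: top cell = '.' → open
col 3: top cell = '.' → open
col 4: top cell = 'X' → FULL
col 5: top cell = '.' → open

Answer: 0,2,3,5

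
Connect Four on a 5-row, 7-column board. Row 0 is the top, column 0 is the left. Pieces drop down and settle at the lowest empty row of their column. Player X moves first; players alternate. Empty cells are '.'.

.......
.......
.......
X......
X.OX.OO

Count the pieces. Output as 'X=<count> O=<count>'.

X=3 O=3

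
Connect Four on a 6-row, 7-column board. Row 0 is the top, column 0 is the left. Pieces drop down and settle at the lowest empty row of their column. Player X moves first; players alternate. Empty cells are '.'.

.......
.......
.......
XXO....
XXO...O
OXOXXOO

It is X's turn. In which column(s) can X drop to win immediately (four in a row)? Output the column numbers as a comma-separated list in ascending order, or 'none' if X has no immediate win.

col 0: drop X → no win
col 1: drop X → WIN!
col 2: drop X → no win
col 3: drop X → no win
col 4: drop X → no win
col 5: drop X → no win
col 6: drop X → no win

Answer: 1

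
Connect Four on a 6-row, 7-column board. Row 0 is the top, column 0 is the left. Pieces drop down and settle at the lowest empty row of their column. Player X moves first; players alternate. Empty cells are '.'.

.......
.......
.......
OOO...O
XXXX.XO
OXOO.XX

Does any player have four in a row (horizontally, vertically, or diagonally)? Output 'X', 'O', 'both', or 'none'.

X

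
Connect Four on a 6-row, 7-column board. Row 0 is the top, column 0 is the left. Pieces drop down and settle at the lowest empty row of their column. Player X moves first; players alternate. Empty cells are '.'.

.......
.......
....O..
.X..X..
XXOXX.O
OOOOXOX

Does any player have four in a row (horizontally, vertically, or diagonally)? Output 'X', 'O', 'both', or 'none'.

O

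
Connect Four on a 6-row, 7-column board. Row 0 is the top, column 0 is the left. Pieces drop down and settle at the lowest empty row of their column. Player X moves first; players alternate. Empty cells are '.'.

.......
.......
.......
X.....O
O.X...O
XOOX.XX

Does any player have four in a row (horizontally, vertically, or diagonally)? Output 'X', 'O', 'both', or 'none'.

none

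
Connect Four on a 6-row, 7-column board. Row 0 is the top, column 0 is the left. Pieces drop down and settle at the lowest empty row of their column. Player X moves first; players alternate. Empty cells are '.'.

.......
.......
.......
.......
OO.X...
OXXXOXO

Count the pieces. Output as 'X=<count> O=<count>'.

X=5 O=5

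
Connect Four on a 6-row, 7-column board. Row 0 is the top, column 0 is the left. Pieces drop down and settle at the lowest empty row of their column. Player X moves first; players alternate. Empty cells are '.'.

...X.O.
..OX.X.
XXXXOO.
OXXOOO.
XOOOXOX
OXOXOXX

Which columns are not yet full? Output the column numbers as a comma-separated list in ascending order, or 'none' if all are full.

col 0: top cell = '.' → open
col 1: top cell = '.' → open
col 2: top cell = '.' → open
col 3: top cell = 'X' → FULL
col 4: top cell = '.' → open
col 5: top cell = 'O' → FULL
col 6: top cell = '.' → open

Answer: 0,1,2,4,6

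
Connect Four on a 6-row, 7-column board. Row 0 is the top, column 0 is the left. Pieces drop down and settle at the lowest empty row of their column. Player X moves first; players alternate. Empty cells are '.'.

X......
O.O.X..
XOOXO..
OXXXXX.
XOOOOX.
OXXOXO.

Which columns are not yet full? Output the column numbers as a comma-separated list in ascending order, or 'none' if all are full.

Answer: 1,2,3,4,5,6

Derivation:
col 0: top cell = 'X' → FULL
col 1: top cell = '.' → open
col 2: top cell = '.' → open
col 3: top cell = '.' → open
col 4: top cell = '.' → open
col 5: top cell = '.' → open
col 6: top cell = '.' → open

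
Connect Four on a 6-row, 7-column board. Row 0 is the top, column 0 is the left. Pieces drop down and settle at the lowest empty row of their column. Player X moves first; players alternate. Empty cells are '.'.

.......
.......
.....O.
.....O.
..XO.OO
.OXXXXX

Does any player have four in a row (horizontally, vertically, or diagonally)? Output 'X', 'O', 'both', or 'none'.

X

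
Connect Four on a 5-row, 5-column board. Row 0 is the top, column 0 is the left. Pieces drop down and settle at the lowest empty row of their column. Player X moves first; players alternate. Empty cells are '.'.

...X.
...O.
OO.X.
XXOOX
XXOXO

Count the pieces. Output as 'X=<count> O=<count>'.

X=8 O=7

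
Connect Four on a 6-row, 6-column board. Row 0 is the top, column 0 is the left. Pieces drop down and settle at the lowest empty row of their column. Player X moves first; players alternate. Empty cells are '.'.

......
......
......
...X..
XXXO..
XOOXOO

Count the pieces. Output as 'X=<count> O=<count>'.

X=6 O=5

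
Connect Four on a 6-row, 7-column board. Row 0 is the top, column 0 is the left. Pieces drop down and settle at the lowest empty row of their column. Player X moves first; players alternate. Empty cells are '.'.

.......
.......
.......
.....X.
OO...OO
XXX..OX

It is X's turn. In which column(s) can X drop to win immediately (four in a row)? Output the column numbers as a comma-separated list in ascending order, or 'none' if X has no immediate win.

col 0: drop X → no win
col 1: drop X → no win
col 2: drop X → no win
col 3: drop X → WIN!
col 4: drop X → no win
col 5: drop X → no win
col 6: drop X → no win

Answer: 3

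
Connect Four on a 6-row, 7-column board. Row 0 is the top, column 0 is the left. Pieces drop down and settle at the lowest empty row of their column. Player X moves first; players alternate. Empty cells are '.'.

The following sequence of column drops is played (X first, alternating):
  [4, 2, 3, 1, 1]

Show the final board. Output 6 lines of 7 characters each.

Move 1: X drops in col 4, lands at row 5
Move 2: O drops in col 2, lands at row 5
Move 3: X drops in col 3, lands at row 5
Move 4: O drops in col 1, lands at row 5
Move 5: X drops in col 1, lands at row 4

Answer: .......
.......
.......
.......
.X.....
.OOXX..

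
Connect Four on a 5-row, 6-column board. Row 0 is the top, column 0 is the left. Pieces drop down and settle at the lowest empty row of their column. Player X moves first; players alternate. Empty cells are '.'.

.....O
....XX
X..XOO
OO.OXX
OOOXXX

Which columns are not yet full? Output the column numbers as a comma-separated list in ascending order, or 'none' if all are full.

Answer: 0,1,2,3,4

Derivation:
col 0: top cell = '.' → open
col 1: top cell = '.' → open
col 2: top cell = '.' → open
col 3: top cell = '.' → open
col 4: top cell = '.' → open
col 5: top cell = 'O' → FULL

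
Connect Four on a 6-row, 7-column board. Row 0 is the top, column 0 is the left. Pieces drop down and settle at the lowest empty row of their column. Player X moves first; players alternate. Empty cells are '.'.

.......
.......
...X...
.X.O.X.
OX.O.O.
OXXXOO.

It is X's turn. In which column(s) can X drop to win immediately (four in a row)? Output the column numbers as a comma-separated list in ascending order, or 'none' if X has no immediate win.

Answer: 1

Derivation:
col 0: drop X → no win
col 1: drop X → WIN!
col 2: drop X → no win
col 3: drop X → no win
col 4: drop X → no win
col 5: drop X → no win
col 6: drop X → no win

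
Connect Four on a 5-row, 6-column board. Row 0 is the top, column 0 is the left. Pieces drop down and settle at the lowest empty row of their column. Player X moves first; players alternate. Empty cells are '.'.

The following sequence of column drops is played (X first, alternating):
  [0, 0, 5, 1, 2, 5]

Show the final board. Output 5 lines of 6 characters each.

Answer: ......
......
......
O....O
XOX..X

Derivation:
Move 1: X drops in col 0, lands at row 4
Move 2: O drops in col 0, lands at row 3
Move 3: X drops in col 5, lands at row 4
Move 4: O drops in col 1, lands at row 4
Move 5: X drops in col 2, lands at row 4
Move 6: O drops in col 5, lands at row 3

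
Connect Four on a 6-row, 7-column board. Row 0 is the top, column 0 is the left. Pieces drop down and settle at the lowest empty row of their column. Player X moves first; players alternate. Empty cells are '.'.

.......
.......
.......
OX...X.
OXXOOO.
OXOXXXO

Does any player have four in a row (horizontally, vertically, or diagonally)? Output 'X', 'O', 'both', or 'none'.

none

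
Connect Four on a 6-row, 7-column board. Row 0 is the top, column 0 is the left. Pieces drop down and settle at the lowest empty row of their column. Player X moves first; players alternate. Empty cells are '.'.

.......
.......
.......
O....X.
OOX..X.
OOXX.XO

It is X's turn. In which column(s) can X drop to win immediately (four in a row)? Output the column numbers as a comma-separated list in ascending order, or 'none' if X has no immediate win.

Answer: 4,5

Derivation:
col 0: drop X → no win
col 1: drop X → no win
col 2: drop X → no win
col 3: drop X → no win
col 4: drop X → WIN!
col 5: drop X → WIN!
col 6: drop X → no win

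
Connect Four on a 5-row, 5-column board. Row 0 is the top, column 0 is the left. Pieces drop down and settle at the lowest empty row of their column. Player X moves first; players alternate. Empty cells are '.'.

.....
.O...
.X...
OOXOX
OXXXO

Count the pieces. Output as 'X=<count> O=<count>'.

X=6 O=6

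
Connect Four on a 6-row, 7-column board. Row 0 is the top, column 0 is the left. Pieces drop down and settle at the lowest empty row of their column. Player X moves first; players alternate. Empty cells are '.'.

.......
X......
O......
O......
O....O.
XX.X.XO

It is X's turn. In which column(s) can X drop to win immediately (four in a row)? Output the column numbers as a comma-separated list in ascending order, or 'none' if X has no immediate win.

Answer: 2

Derivation:
col 0: drop X → no win
col 1: drop X → no win
col 2: drop X → WIN!
col 3: drop X → no win
col 4: drop X → no win
col 5: drop X → no win
col 6: drop X → no win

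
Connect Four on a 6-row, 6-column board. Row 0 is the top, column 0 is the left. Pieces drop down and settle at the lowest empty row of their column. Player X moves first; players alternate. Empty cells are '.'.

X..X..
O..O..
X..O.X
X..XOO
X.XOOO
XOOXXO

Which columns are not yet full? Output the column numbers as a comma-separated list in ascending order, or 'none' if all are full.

Answer: 1,2,4,5

Derivation:
col 0: top cell = 'X' → FULL
col 1: top cell = '.' → open
col 2: top cell = '.' → open
col 3: top cell = 'X' → FULL
col 4: top cell = '.' → open
col 5: top cell = '.' → open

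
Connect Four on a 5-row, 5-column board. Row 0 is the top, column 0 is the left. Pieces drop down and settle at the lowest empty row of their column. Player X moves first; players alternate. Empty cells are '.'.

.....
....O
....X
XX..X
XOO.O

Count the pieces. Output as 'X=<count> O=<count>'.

X=5 O=4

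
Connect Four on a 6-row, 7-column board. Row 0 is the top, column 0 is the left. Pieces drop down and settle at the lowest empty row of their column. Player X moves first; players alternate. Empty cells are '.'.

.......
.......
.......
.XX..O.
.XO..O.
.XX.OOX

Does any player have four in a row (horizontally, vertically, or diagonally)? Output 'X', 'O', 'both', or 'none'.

none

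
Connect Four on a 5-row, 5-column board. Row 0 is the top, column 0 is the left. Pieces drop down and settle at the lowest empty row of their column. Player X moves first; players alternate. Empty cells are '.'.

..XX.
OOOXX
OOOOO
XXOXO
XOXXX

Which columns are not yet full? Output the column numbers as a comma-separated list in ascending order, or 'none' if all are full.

Answer: 0,1,4

Derivation:
col 0: top cell = '.' → open
col 1: top cell = '.' → open
col 2: top cell = 'X' → FULL
col 3: top cell = 'X' → FULL
col 4: top cell = '.' → open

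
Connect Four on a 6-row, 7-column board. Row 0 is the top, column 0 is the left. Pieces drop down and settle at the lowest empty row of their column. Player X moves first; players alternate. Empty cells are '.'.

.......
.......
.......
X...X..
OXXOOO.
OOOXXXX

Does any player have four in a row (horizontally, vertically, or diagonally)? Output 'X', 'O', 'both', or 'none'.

X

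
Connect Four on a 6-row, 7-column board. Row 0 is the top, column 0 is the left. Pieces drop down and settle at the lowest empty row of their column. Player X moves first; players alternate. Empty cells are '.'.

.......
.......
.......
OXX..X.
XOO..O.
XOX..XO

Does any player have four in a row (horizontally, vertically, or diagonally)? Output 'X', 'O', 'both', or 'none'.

none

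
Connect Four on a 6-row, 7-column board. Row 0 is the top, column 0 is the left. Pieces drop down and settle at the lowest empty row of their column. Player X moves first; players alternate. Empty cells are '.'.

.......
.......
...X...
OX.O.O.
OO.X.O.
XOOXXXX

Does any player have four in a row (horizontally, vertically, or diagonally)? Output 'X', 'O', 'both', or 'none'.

X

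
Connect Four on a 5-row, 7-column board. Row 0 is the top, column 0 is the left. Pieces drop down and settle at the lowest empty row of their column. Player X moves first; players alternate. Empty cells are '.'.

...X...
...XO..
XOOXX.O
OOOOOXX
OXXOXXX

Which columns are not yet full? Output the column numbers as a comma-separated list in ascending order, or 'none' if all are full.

col 0: top cell = '.' → open
col 1: top cell = '.' → open
col 2: top cell = '.' → open
col 3: top cell = 'X' → FULL
col 4: top cell = '.' → open
col 5: top cell = '.' → open
col 6: top cell = '.' → open

Answer: 0,1,2,4,5,6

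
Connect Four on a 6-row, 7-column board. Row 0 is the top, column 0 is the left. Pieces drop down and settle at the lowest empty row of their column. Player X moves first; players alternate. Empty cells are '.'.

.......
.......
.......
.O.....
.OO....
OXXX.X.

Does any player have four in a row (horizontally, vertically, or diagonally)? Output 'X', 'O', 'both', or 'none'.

none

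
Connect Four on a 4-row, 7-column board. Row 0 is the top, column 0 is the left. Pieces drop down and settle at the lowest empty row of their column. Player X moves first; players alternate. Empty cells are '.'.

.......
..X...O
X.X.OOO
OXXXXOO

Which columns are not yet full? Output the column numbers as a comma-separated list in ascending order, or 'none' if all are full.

Answer: 0,1,2,3,4,5,6

Derivation:
col 0: top cell = '.' → open
col 1: top cell = '.' → open
col 2: top cell = '.' → open
col 3: top cell = '.' → open
col 4: top cell = '.' → open
col 5: top cell = '.' → open
col 6: top cell = '.' → open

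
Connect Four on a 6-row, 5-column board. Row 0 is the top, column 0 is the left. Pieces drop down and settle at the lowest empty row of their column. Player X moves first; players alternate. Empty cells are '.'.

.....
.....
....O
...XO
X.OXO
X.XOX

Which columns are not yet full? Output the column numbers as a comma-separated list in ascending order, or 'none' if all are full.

Answer: 0,1,2,3,4

Derivation:
col 0: top cell = '.' → open
col 1: top cell = '.' → open
col 2: top cell = '.' → open
col 3: top cell = '.' → open
col 4: top cell = '.' → open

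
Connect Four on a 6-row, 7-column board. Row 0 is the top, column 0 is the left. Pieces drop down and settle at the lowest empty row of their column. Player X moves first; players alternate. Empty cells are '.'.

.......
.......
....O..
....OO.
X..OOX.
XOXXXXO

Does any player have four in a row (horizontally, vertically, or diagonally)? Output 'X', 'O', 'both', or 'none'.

X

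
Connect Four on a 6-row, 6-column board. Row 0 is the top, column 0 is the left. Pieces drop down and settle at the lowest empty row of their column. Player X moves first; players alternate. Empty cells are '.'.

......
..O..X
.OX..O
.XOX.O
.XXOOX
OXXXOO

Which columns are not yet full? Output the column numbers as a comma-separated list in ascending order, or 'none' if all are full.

col 0: top cell = '.' → open
col 1: top cell = '.' → open
col 2: top cell = '.' → open
col 3: top cell = '.' → open
col 4: top cell = '.' → open
col 5: top cell = '.' → open

Answer: 0,1,2,3,4,5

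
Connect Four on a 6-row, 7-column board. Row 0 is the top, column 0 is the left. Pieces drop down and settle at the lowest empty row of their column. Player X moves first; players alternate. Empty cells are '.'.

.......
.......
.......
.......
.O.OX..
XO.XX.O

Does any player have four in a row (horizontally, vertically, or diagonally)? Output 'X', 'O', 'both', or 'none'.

none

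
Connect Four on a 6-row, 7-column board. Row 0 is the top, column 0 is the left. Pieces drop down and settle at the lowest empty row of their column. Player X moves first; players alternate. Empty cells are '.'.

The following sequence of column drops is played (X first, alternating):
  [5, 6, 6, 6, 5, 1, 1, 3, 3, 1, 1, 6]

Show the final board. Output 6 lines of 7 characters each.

Answer: .......
.......
.X....O
.O....O
.X.X.XX
.O.O.XO

Derivation:
Move 1: X drops in col 5, lands at row 5
Move 2: O drops in col 6, lands at row 5
Move 3: X drops in col 6, lands at row 4
Move 4: O drops in col 6, lands at row 3
Move 5: X drops in col 5, lands at row 4
Move 6: O drops in col 1, lands at row 5
Move 7: X drops in col 1, lands at row 4
Move 8: O drops in col 3, lands at row 5
Move 9: X drops in col 3, lands at row 4
Move 10: O drops in col 1, lands at row 3
Move 11: X drops in col 1, lands at row 2
Move 12: O drops in col 6, lands at row 2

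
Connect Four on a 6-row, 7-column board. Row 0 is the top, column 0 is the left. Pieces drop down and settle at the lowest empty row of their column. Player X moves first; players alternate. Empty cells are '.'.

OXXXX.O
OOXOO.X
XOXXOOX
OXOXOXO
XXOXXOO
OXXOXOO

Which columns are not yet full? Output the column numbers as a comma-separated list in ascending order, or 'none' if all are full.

Answer: 5

Derivation:
col 0: top cell = 'O' → FULL
col 1: top cell = 'X' → FULL
col 2: top cell = 'X' → FULL
col 3: top cell = 'X' → FULL
col 4: top cell = 'X' → FULL
col 5: top cell = '.' → open
col 6: top cell = 'O' → FULL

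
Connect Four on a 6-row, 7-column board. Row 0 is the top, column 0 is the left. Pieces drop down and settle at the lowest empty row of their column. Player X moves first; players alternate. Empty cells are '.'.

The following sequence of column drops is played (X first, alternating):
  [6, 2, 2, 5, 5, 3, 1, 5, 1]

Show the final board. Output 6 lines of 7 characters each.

Move 1: X drops in col 6, lands at row 5
Move 2: O drops in col 2, lands at row 5
Move 3: X drops in col 2, lands at row 4
Move 4: O drops in col 5, lands at row 5
Move 5: X drops in col 5, lands at row 4
Move 6: O drops in col 3, lands at row 5
Move 7: X drops in col 1, lands at row 5
Move 8: O drops in col 5, lands at row 3
Move 9: X drops in col 1, lands at row 4

Answer: .......
.......
.......
.....O.
.XX..X.
.XOO.OX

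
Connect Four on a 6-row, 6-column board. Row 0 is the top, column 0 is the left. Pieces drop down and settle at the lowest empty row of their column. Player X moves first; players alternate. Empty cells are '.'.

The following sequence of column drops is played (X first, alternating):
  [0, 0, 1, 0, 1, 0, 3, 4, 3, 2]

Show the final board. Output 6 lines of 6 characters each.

Move 1: X drops in col 0, lands at row 5
Move 2: O drops in col 0, lands at row 4
Move 3: X drops in col 1, lands at row 5
Move 4: O drops in col 0, lands at row 3
Move 5: X drops in col 1, lands at row 4
Move 6: O drops in col 0, lands at row 2
Move 7: X drops in col 3, lands at row 5
Move 8: O drops in col 4, lands at row 5
Move 9: X drops in col 3, lands at row 4
Move 10: O drops in col 2, lands at row 5

Answer: ......
......
O.....
O.....
OX.X..
XXOXO.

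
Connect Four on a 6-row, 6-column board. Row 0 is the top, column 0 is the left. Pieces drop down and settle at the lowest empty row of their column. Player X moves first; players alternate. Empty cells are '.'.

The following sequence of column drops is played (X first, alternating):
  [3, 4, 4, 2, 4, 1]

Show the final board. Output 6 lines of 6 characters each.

Answer: ......
......
......
....X.
....X.
.OOXO.

Derivation:
Move 1: X drops in col 3, lands at row 5
Move 2: O drops in col 4, lands at row 5
Move 3: X drops in col 4, lands at row 4
Move 4: O drops in col 2, lands at row 5
Move 5: X drops in col 4, lands at row 3
Move 6: O drops in col 1, lands at row 5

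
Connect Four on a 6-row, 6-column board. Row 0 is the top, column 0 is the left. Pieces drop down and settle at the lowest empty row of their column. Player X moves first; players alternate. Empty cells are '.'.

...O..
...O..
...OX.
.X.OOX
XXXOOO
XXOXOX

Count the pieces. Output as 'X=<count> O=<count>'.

X=10 O=10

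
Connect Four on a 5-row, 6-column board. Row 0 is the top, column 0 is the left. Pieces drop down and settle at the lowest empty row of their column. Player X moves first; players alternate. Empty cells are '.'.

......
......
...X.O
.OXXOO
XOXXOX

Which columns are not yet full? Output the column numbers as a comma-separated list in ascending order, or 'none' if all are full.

col 0: top cell = '.' → open
col 1: top cell = '.' → open
col 2: top cell = '.' → open
col 3: top cell = '.' → open
col 4: top cell = '.' → open
col 5: top cell = '.' → open

Answer: 0,1,2,3,4,5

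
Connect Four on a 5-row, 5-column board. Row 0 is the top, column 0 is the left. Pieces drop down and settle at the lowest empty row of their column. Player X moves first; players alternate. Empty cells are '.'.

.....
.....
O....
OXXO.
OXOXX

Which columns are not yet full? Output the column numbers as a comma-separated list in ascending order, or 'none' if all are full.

col 0: top cell = '.' → open
col 1: top cell = '.' → open
col 2: top cell = '.' → open
col 3: top cell = '.' → open
col 4: top cell = '.' → open

Answer: 0,1,2,3,4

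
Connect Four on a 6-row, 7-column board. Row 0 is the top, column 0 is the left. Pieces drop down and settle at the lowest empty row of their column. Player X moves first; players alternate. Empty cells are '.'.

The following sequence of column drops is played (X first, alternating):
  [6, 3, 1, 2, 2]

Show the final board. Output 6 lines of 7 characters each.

Answer: .......
.......
.......
.......
..X....
.XOO..X

Derivation:
Move 1: X drops in col 6, lands at row 5
Move 2: O drops in col 3, lands at row 5
Move 3: X drops in col 1, lands at row 5
Move 4: O drops in col 2, lands at row 5
Move 5: X drops in col 2, lands at row 4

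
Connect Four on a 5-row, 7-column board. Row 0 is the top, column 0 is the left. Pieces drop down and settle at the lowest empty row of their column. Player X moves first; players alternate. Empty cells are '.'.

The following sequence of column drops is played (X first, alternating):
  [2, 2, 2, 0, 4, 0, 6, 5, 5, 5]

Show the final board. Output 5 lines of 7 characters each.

Answer: .......
.......
..X..O.
O.O..X.
O.X.XOX

Derivation:
Move 1: X drops in col 2, lands at row 4
Move 2: O drops in col 2, lands at row 3
Move 3: X drops in col 2, lands at row 2
Move 4: O drops in col 0, lands at row 4
Move 5: X drops in col 4, lands at row 4
Move 6: O drops in col 0, lands at row 3
Move 7: X drops in col 6, lands at row 4
Move 8: O drops in col 5, lands at row 4
Move 9: X drops in col 5, lands at row 3
Move 10: O drops in col 5, lands at row 2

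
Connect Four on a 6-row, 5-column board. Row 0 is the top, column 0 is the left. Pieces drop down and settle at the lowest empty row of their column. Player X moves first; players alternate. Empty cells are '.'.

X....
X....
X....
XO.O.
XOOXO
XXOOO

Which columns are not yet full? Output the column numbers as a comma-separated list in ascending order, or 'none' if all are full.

Answer: 1,2,3,4

Derivation:
col 0: top cell = 'X' → FULL
col 1: top cell = '.' → open
col 2: top cell = '.' → open
col 3: top cell = '.' → open
col 4: top cell = '.' → open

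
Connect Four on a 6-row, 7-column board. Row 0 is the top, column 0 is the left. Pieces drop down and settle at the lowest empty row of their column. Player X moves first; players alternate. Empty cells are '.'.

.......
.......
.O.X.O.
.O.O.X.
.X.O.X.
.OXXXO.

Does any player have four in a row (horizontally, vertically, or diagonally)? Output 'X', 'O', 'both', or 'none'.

none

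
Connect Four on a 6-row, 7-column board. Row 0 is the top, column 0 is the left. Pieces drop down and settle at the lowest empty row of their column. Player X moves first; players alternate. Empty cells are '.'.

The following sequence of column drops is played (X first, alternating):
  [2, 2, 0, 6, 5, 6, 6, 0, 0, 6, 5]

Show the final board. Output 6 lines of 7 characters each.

Answer: .......
.......
......O
X.....X
O.O..XO
X.X..XO

Derivation:
Move 1: X drops in col 2, lands at row 5
Move 2: O drops in col 2, lands at row 4
Move 3: X drops in col 0, lands at row 5
Move 4: O drops in col 6, lands at row 5
Move 5: X drops in col 5, lands at row 5
Move 6: O drops in col 6, lands at row 4
Move 7: X drops in col 6, lands at row 3
Move 8: O drops in col 0, lands at row 4
Move 9: X drops in col 0, lands at row 3
Move 10: O drops in col 6, lands at row 2
Move 11: X drops in col 5, lands at row 4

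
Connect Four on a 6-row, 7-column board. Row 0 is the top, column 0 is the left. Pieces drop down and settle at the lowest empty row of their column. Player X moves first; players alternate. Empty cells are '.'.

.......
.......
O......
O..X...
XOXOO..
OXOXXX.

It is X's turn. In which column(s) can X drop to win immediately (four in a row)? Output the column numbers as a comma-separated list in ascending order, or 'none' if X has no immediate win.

col 0: drop X → no win
col 1: drop X → no win
col 2: drop X → no win
col 3: drop X → no win
col 4: drop X → no win
col 5: drop X → no win
col 6: drop X → WIN!

Answer: 6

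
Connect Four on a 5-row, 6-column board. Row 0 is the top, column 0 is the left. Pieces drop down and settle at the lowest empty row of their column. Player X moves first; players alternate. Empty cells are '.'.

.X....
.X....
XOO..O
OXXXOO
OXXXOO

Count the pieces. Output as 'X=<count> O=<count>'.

X=9 O=9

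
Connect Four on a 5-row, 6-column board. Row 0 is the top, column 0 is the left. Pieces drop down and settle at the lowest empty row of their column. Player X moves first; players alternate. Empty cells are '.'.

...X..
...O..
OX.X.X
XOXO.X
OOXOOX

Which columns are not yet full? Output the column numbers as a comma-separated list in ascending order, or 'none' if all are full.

col 0: top cell = '.' → open
col 1: top cell = '.' → open
col 2: top cell = '.' → open
col 3: top cell = 'X' → FULL
col 4: top cell = '.' → open
col 5: top cell = '.' → open

Answer: 0,1,2,4,5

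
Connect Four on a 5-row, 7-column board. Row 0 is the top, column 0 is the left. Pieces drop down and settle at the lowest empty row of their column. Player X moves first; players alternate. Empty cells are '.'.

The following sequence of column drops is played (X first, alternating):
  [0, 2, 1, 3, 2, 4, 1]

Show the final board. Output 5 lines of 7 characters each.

Answer: .......
.......
.......
.XX....
XXOOO..

Derivation:
Move 1: X drops in col 0, lands at row 4
Move 2: O drops in col 2, lands at row 4
Move 3: X drops in col 1, lands at row 4
Move 4: O drops in col 3, lands at row 4
Move 5: X drops in col 2, lands at row 3
Move 6: O drops in col 4, lands at row 4
Move 7: X drops in col 1, lands at row 3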